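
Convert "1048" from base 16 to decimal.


Input: "1048" in base 16
Positional expansion:
  Digit '1' (value 1) x 16^3 = 4096
  Digit '0' (value 0) x 16^2 = 0
  Digit '4' (value 4) x 16^1 = 64
  Digit '8' (value 8) x 16^0 = 8
Sum = 4168

4168


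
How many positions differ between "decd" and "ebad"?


Comparing "decd" and "ebad" position by position:
  Position 0: 'd' vs 'e' => DIFFER
  Position 1: 'e' vs 'b' => DIFFER
  Position 2: 'c' vs 'a' => DIFFER
  Position 3: 'd' vs 'd' => same
Positions that differ: 3

3


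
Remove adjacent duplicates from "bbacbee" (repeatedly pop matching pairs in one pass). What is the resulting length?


Input: bbacbee
Stack-based adjacent duplicate removal:
  Read 'b': push. Stack: b
  Read 'b': matches stack top 'b' => pop. Stack: (empty)
  Read 'a': push. Stack: a
  Read 'c': push. Stack: ac
  Read 'b': push. Stack: acb
  Read 'e': push. Stack: acbe
  Read 'e': matches stack top 'e' => pop. Stack: acb
Final stack: "acb" (length 3)

3


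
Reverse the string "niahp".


Input: niahp
Reading characters right to left:
  Position 4: 'p'
  Position 3: 'h'
  Position 2: 'a'
  Position 1: 'i'
  Position 0: 'n'
Reversed: phain

phain


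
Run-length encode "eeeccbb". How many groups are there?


Input: eeeccbb
Scanning for consecutive runs:
  Group 1: 'e' x 3 (positions 0-2)
  Group 2: 'c' x 2 (positions 3-4)
  Group 3: 'b' x 2 (positions 5-6)
Total groups: 3

3


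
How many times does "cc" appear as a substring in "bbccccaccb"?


Searching for "cc" in "bbccccaccb"
Scanning each position:
  Position 0: "bb" => no
  Position 1: "bc" => no
  Position 2: "cc" => MATCH
  Position 3: "cc" => MATCH
  Position 4: "cc" => MATCH
  Position 5: "ca" => no
  Position 6: "ac" => no
  Position 7: "cc" => MATCH
  Position 8: "cb" => no
Total occurrences: 4

4


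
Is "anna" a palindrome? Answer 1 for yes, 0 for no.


Input: anna
Reversed: anna
  Compare pos 0 ('a') with pos 3 ('a'): match
  Compare pos 1 ('n') with pos 2 ('n'): match
Result: palindrome

1


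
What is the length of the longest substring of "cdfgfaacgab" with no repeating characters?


Input: "cdfgfaacgab"
Sliding window (track last position of each char):
  Position 0 ('c'): window [0,0] length 1 -- new best
  Position 1 ('d'): window [0,1] length 2 -- new best
  Position 2 ('f'): window [0,2] length 3 -- new best
  Position 3 ('g'): window [0,3] length 4 -- new best
  Position 4 ('f'): repeat (last at 2), move window start to 3
  Position 4 ('f'): window [3,4] length 2
  Position 5 ('a'): window [3,5] length 3
  Position 6 ('a'): repeat (last at 5), move window start to 6
  Position 6 ('a'): window [6,6] length 1
  Position 7 ('c'): window [6,7] length 2
  Position 8 ('g'): window [6,8] length 3
  Position 9 ('a'): repeat (last at 6), move window start to 7
  Position 9 ('a'): window [7,9] length 3
  Position 10 ('b'): window [7,10] length 4
Longest substring with no repeats: "cdfg" with length 4

4


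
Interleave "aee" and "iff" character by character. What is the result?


Interleaving "aee" and "iff":
  Position 0: 'a' from first, 'i' from second => "ai"
  Position 1: 'e' from first, 'f' from second => "ef"
  Position 2: 'e' from first, 'f' from second => "ef"
Result: aiefef

aiefef


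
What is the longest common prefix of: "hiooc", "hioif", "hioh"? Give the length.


Words: hiooc, hioif, hioh
  Position 0: all 'h' => match
  Position 1: all 'i' => match
  Position 2: all 'o' => match
  Position 3: ('o', 'i', 'h') => mismatch, stop
LCP = "hio" (length 3)

3


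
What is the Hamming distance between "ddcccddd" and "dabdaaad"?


Comparing "ddcccddd" and "dabdaaad" position by position:
  Position 0: 'd' vs 'd' => same
  Position 1: 'd' vs 'a' => differ
  Position 2: 'c' vs 'b' => differ
  Position 3: 'c' vs 'd' => differ
  Position 4: 'c' vs 'a' => differ
  Position 5: 'd' vs 'a' => differ
  Position 6: 'd' vs 'a' => differ
  Position 7: 'd' vs 'd' => same
Total differences (Hamming distance): 6

6


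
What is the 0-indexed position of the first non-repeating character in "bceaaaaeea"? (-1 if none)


Input: bceaaaaeea
Character frequencies:
  'a': 5
  'b': 1
  'c': 1
  'e': 3
Scanning left to right for freq == 1:
  Position 0 ('b'): unique! => answer = 0

0


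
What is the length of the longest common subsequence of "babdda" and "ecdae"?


LCS of "babdda" and "ecdae"
DP table:
           e    c    d    a    e
      0    0    0    0    0    0
  b   0    0    0    0    0    0
  a   0    0    0    0    1    1
  b   0    0    0    0    1    1
  d   0    0    0    1    1    1
  d   0    0    0    1    1    1
  a   0    0    0    1    2    2
LCS length = dp[6][5] = 2

2


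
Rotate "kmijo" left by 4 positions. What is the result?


Input: "kmijo", rotate left by 4
First 4 characters: "kmij"
Remaining characters: "o"
Concatenate remaining + first: "o" + "kmij" = "okmij"

okmij


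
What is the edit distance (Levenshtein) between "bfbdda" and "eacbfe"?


Computing edit distance: "bfbdda" -> "eacbfe"
DP table:
           e    a    c    b    f    e
      0    1    2    3    4    5    6
  b   1    1    2    3    3    4    5
  f   2    2    2    3    4    3    4
  b   3    3    3    3    3    4    4
  d   4    4    4    4    4    4    5
  d   5    5    5    5    5    5    5
  a   6    6    5    6    6    6    6
Edit distance = dp[6][6] = 6

6


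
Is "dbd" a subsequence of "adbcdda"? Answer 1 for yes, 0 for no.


Check if "dbd" is a subsequence of "adbcdda"
Greedy scan:
  Position 0 ('a'): no match needed
  Position 1 ('d'): matches sub[0] = 'd'
  Position 2 ('b'): matches sub[1] = 'b'
  Position 3 ('c'): no match needed
  Position 4 ('d'): matches sub[2] = 'd'
  Position 5 ('d'): no match needed
  Position 6 ('a'): no match needed
All 3 characters matched => is a subsequence

1


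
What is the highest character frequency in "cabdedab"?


Input: cabdedab
Character counts:
  'a': 2
  'b': 2
  'c': 1
  'd': 2
  'e': 1
Maximum frequency: 2

2


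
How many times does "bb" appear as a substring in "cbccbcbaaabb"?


Searching for "bb" in "cbccbcbaaabb"
Scanning each position:
  Position 0: "cb" => no
  Position 1: "bc" => no
  Position 2: "cc" => no
  Position 3: "cb" => no
  Position 4: "bc" => no
  Position 5: "cb" => no
  Position 6: "ba" => no
  Position 7: "aa" => no
  Position 8: "aa" => no
  Position 9: "ab" => no
  Position 10: "bb" => MATCH
Total occurrences: 1

1


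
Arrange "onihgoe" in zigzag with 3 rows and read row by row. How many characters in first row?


Zigzag "onihgoe" into 3 rows:
Placing characters:
  'o' => row 0
  'n' => row 1
  'i' => row 2
  'h' => row 1
  'g' => row 0
  'o' => row 1
  'e' => row 2
Rows:
  Row 0: "og"
  Row 1: "nho"
  Row 2: "ie"
First row length: 2

2


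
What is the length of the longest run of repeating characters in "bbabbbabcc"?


Input: "bbabbbabcc"
Scanning for longest run:
  Position 1 ('b'): continues run of 'b', length=2
  Position 2 ('a'): new char, reset run to 1
  Position 3 ('b'): new char, reset run to 1
  Position 4 ('b'): continues run of 'b', length=2
  Position 5 ('b'): continues run of 'b', length=3
  Position 6 ('a'): new char, reset run to 1
  Position 7 ('b'): new char, reset run to 1
  Position 8 ('c'): new char, reset run to 1
  Position 9 ('c'): continues run of 'c', length=2
Longest run: 'b' with length 3

3


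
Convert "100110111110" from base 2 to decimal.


Input: "100110111110" in base 2
Positional expansion:
  Digit '1' (value 1) x 2^11 = 2048
  Digit '0' (value 0) x 2^10 = 0
  Digit '0' (value 0) x 2^9 = 0
  Digit '1' (value 1) x 2^8 = 256
  Digit '1' (value 1) x 2^7 = 128
  Digit '0' (value 0) x 2^6 = 0
  Digit '1' (value 1) x 2^5 = 32
  Digit '1' (value 1) x 2^4 = 16
  Digit '1' (value 1) x 2^3 = 8
  Digit '1' (value 1) x 2^2 = 4
  Digit '1' (value 1) x 2^1 = 2
  Digit '0' (value 0) x 2^0 = 0
Sum = 2494

2494


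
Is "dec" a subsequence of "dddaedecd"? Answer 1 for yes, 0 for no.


Check if "dec" is a subsequence of "dddaedecd"
Greedy scan:
  Position 0 ('d'): matches sub[0] = 'd'
  Position 1 ('d'): no match needed
  Position 2 ('d'): no match needed
  Position 3 ('a'): no match needed
  Position 4 ('e'): matches sub[1] = 'e'
  Position 5 ('d'): no match needed
  Position 6 ('e'): no match needed
  Position 7 ('c'): matches sub[2] = 'c'
  Position 8 ('d'): no match needed
All 3 characters matched => is a subsequence

1


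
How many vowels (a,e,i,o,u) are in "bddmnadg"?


Input: bddmnadg
Checking each character:
  'b' at position 0: consonant
  'd' at position 1: consonant
  'd' at position 2: consonant
  'm' at position 3: consonant
  'n' at position 4: consonant
  'a' at position 5: vowel (running total: 1)
  'd' at position 6: consonant
  'g' at position 7: consonant
Total vowels: 1

1


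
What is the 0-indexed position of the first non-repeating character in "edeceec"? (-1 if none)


Input: edeceec
Character frequencies:
  'c': 2
  'd': 1
  'e': 4
Scanning left to right for freq == 1:
  Position 0 ('e'): freq=4, skip
  Position 1 ('d'): unique! => answer = 1

1


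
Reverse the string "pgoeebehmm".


Input: pgoeebehmm
Reading characters right to left:
  Position 9: 'm'
  Position 8: 'm'
  Position 7: 'h'
  Position 6: 'e'
  Position 5: 'b'
  Position 4: 'e'
  Position 3: 'e'
  Position 2: 'o'
  Position 1: 'g'
  Position 0: 'p'
Reversed: mmhebeeogp

mmhebeeogp


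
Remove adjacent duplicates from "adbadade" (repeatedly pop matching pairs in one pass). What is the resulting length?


Input: adbadade
Stack-based adjacent duplicate removal:
  Read 'a': push. Stack: a
  Read 'd': push. Stack: ad
  Read 'b': push. Stack: adb
  Read 'a': push. Stack: adba
  Read 'd': push. Stack: adbad
  Read 'a': push. Stack: adbada
  Read 'd': push. Stack: adbadad
  Read 'e': push. Stack: adbadade
Final stack: "adbadade" (length 8)

8


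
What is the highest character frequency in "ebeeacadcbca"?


Input: ebeeacadcbca
Character counts:
  'a': 3
  'b': 2
  'c': 3
  'd': 1
  'e': 3
Maximum frequency: 3

3


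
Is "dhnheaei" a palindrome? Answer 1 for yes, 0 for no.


Input: dhnheaei
Reversed: ieaehnhd
  Compare pos 0 ('d') with pos 7 ('i'): MISMATCH
  Compare pos 1 ('h') with pos 6 ('e'): MISMATCH
  Compare pos 2 ('n') with pos 5 ('a'): MISMATCH
  Compare pos 3 ('h') with pos 4 ('e'): MISMATCH
Result: not a palindrome

0


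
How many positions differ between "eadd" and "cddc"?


Comparing "eadd" and "cddc" position by position:
  Position 0: 'e' vs 'c' => DIFFER
  Position 1: 'a' vs 'd' => DIFFER
  Position 2: 'd' vs 'd' => same
  Position 3: 'd' vs 'c' => DIFFER
Positions that differ: 3

3


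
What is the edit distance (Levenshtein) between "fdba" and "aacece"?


Computing edit distance: "fdba" -> "aacece"
DP table:
           a    a    c    e    c    e
      0    1    2    3    4    5    6
  f   1    1    2    3    4    5    6
  d   2    2    2    3    4    5    6
  b   3    3    3    3    4    5    6
  a   4    3    3    4    4    5    6
Edit distance = dp[4][6] = 6

6


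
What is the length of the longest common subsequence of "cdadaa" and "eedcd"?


LCS of "cdadaa" and "eedcd"
DP table:
           e    e    d    c    d
      0    0    0    0    0    0
  c   0    0    0    0    1    1
  d   0    0    0    1    1    2
  a   0    0    0    1    1    2
  d   0    0    0    1    1    2
  a   0    0    0    1    1    2
  a   0    0    0    1    1    2
LCS length = dp[6][5] = 2

2


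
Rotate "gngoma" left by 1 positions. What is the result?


Input: "gngoma", rotate left by 1
First 1 characters: "g"
Remaining characters: "ngoma"
Concatenate remaining + first: "ngoma" + "g" = "ngomag"

ngomag


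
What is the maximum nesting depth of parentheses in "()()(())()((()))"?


Input: "()()(())()((()))"
Tracking depth:
  Position 0 '(': depth becomes 1
  Position 1 ')': depth becomes 0
  Position 2 '(': depth becomes 1
  Position 3 ')': depth becomes 0
  Position 4 '(': depth becomes 1
  Position 5 '(': depth becomes 2
  Position 6 ')': depth becomes 1
  Position 7 ')': depth becomes 0
  Position 8 '(': depth becomes 1
  Position 9 ')': depth becomes 0
  Position 10 '(': depth becomes 1
  Position 11 '(': depth becomes 2
  Position 12 '(': depth becomes 3
  Position 13 ')': depth becomes 2
  Position 14 ')': depth becomes 1
  Position 15 ')': depth becomes 0
Maximum depth reached: 3

3


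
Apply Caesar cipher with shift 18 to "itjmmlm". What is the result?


Caesar cipher: shift "itjmmlm" by 18
  'i' (pos 8) + 18 = pos 0 = 'a'
  't' (pos 19) + 18 = pos 11 = 'l'
  'j' (pos 9) + 18 = pos 1 = 'b'
  'm' (pos 12) + 18 = pos 4 = 'e'
  'm' (pos 12) + 18 = pos 4 = 'e'
  'l' (pos 11) + 18 = pos 3 = 'd'
  'm' (pos 12) + 18 = pos 4 = 'e'
Result: albeede

albeede


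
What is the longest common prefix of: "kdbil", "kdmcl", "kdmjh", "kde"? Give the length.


Words: kdbil, kdmcl, kdmjh, kde
  Position 0: all 'k' => match
  Position 1: all 'd' => match
  Position 2: ('b', 'm', 'm', 'e') => mismatch, stop
LCP = "kd" (length 2)

2


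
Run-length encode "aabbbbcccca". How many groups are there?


Input: aabbbbcccca
Scanning for consecutive runs:
  Group 1: 'a' x 2 (positions 0-1)
  Group 2: 'b' x 4 (positions 2-5)
  Group 3: 'c' x 4 (positions 6-9)
  Group 4: 'a' x 1 (positions 10-10)
Total groups: 4

4


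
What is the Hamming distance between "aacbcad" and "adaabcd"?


Comparing "aacbcad" and "adaabcd" position by position:
  Position 0: 'a' vs 'a' => same
  Position 1: 'a' vs 'd' => differ
  Position 2: 'c' vs 'a' => differ
  Position 3: 'b' vs 'a' => differ
  Position 4: 'c' vs 'b' => differ
  Position 5: 'a' vs 'c' => differ
  Position 6: 'd' vs 'd' => same
Total differences (Hamming distance): 5

5


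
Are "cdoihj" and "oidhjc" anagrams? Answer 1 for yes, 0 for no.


Strings: "cdoihj", "oidhjc"
Sorted first:  cdhijo
Sorted second: cdhijo
Sorted forms match => anagrams

1


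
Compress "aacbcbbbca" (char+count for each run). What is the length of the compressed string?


Input: aacbcbbbca
Runs:
  'a' x 2 => "a2"
  'c' x 1 => "c1"
  'b' x 1 => "b1"
  'c' x 1 => "c1"
  'b' x 3 => "b3"
  'c' x 1 => "c1"
  'a' x 1 => "a1"
Compressed: "a2c1b1c1b3c1a1"
Compressed length: 14

14


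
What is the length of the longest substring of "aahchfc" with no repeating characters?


Input: "aahchfc"
Sliding window (track last position of each char):
  Position 0 ('a'): window [0,0] length 1 -- new best
  Position 1 ('a'): repeat (last at 0), move window start to 1
  Position 1 ('a'): window [1,1] length 1
  Position 2 ('h'): window [1,2] length 2 -- new best
  Position 3 ('c'): window [1,3] length 3 -- new best
  Position 4 ('h'): repeat (last at 2), move window start to 3
  Position 4 ('h'): window [3,4] length 2
  Position 5 ('f'): window [3,5] length 3
  Position 6 ('c'): repeat (last at 3), move window start to 4
  Position 6 ('c'): window [4,6] length 3
Longest substring with no repeats: "ahc" with length 3

3


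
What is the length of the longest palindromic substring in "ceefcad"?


Input: "ceefcad"
Checking substrings for palindromes:
  [1:3] "ee" (len 2) => palindrome
Longest palindromic substring: "ee" with length 2

2


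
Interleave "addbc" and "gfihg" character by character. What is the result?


Interleaving "addbc" and "gfihg":
  Position 0: 'a' from first, 'g' from second => "ag"
  Position 1: 'd' from first, 'f' from second => "df"
  Position 2: 'd' from first, 'i' from second => "di"
  Position 3: 'b' from first, 'h' from second => "bh"
  Position 4: 'c' from first, 'g' from second => "cg"
Result: agdfdibhcg

agdfdibhcg


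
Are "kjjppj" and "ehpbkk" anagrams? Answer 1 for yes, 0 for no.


Strings: "kjjppj", "ehpbkk"
Sorted first:  jjjkpp
Sorted second: behkkp
Differ at position 0: 'j' vs 'b' => not anagrams

0


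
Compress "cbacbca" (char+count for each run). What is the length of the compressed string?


Input: cbacbca
Runs:
  'c' x 1 => "c1"
  'b' x 1 => "b1"
  'a' x 1 => "a1"
  'c' x 1 => "c1"
  'b' x 1 => "b1"
  'c' x 1 => "c1"
  'a' x 1 => "a1"
Compressed: "c1b1a1c1b1c1a1"
Compressed length: 14

14


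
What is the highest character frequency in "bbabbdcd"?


Input: bbabbdcd
Character counts:
  'a': 1
  'b': 4
  'c': 1
  'd': 2
Maximum frequency: 4

4


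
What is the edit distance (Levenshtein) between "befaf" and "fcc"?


Computing edit distance: "befaf" -> "fcc"
DP table:
           f    c    c
      0    1    2    3
  b   1    1    2    3
  e   2    2    2    3
  f   3    2    3    3
  a   4    3    3    4
  f   5    4    4    4
Edit distance = dp[5][3] = 4

4


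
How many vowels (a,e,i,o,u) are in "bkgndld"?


Input: bkgndld
Checking each character:
  'b' at position 0: consonant
  'k' at position 1: consonant
  'g' at position 2: consonant
  'n' at position 3: consonant
  'd' at position 4: consonant
  'l' at position 5: consonant
  'd' at position 6: consonant
Total vowels: 0

0


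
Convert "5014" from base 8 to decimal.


Input: "5014" in base 8
Positional expansion:
  Digit '5' (value 5) x 8^3 = 2560
  Digit '0' (value 0) x 8^2 = 0
  Digit '1' (value 1) x 8^1 = 8
  Digit '4' (value 4) x 8^0 = 4
Sum = 2572

2572


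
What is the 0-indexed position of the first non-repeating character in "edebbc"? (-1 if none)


Input: edebbc
Character frequencies:
  'b': 2
  'c': 1
  'd': 1
  'e': 2
Scanning left to right for freq == 1:
  Position 0 ('e'): freq=2, skip
  Position 1 ('d'): unique! => answer = 1

1


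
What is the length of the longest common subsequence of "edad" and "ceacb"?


LCS of "edad" and "ceacb"
DP table:
           c    e    a    c    b
      0    0    0    0    0    0
  e   0    0    1    1    1    1
  d   0    0    1    1    1    1
  a   0    0    1    2    2    2
  d   0    0    1    2    2    2
LCS length = dp[4][5] = 2

2


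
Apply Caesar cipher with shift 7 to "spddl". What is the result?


Caesar cipher: shift "spddl" by 7
  's' (pos 18) + 7 = pos 25 = 'z'
  'p' (pos 15) + 7 = pos 22 = 'w'
  'd' (pos 3) + 7 = pos 10 = 'k'
  'd' (pos 3) + 7 = pos 10 = 'k'
  'l' (pos 11) + 7 = pos 18 = 's'
Result: zwkks

zwkks


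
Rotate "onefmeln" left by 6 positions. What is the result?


Input: "onefmeln", rotate left by 6
First 6 characters: "onefme"
Remaining characters: "ln"
Concatenate remaining + first: "ln" + "onefme" = "lnonefme"

lnonefme


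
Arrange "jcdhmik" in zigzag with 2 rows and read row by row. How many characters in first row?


Zigzag "jcdhmik" into 2 rows:
Placing characters:
  'j' => row 0
  'c' => row 1
  'd' => row 0
  'h' => row 1
  'm' => row 0
  'i' => row 1
  'k' => row 0
Rows:
  Row 0: "jdmk"
  Row 1: "chi"
First row length: 4

4


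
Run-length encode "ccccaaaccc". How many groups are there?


Input: ccccaaaccc
Scanning for consecutive runs:
  Group 1: 'c' x 4 (positions 0-3)
  Group 2: 'a' x 3 (positions 4-6)
  Group 3: 'c' x 3 (positions 7-9)
Total groups: 3

3


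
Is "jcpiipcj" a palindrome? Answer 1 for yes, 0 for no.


Input: jcpiipcj
Reversed: jcpiipcj
  Compare pos 0 ('j') with pos 7 ('j'): match
  Compare pos 1 ('c') with pos 6 ('c'): match
  Compare pos 2 ('p') with pos 5 ('p'): match
  Compare pos 3 ('i') with pos 4 ('i'): match
Result: palindrome

1


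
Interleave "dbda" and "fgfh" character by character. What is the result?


Interleaving "dbda" and "fgfh":
  Position 0: 'd' from first, 'f' from second => "df"
  Position 1: 'b' from first, 'g' from second => "bg"
  Position 2: 'd' from first, 'f' from second => "df"
  Position 3: 'a' from first, 'h' from second => "ah"
Result: dfbgdfah

dfbgdfah


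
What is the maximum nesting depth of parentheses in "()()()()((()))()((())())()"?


Input: "()()()()((()))()((())())()"
Tracking depth:
  Position 0 '(': depth becomes 1
  Position 1 ')': depth becomes 0
  Position 2 '(': depth becomes 1
  Position 3 ')': depth becomes 0
  Position 4 '(': depth becomes 1
  Position 5 ')': depth becomes 0
  Position 6 '(': depth becomes 1
  Position 7 ')': depth becomes 0
  Position 8 '(': depth becomes 1
  Position 9 '(': depth becomes 2
  Position 10 '(': depth becomes 3
  Position 11 ')': depth becomes 2
  Position 12 ')': depth becomes 1
  Position 13 ')': depth becomes 0
  Position 14 '(': depth becomes 1
  Position 15 ')': depth becomes 0
  Position 16 '(': depth becomes 1
  Position 17 '(': depth becomes 2
  Position 18 '(': depth becomes 3
  Position 19 ')': depth becomes 2
  Position 20 ')': depth becomes 1
  Position 21 '(': depth becomes 2
  Position 22 ')': depth becomes 1
  Position 23 ')': depth becomes 0
  Position 24 '(': depth becomes 1
  Position 25 ')': depth becomes 0
Maximum depth reached: 3

3


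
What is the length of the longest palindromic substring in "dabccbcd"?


Input: "dabccbcd"
Checking substrings for palindromes:
  [2:6] "bccb" (len 4) => palindrome
  [4:7] "cbc" (len 3) => palindrome
  [3:5] "cc" (len 2) => palindrome
Longest palindromic substring: "bccb" with length 4

4


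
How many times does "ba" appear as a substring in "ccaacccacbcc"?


Searching for "ba" in "ccaacccacbcc"
Scanning each position:
  Position 0: "cc" => no
  Position 1: "ca" => no
  Position 2: "aa" => no
  Position 3: "ac" => no
  Position 4: "cc" => no
  Position 5: "cc" => no
  Position 6: "ca" => no
  Position 7: "ac" => no
  Position 8: "cb" => no
  Position 9: "bc" => no
  Position 10: "cc" => no
Total occurrences: 0

0


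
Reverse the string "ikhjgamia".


Input: ikhjgamia
Reading characters right to left:
  Position 8: 'a'
  Position 7: 'i'
  Position 6: 'm'
  Position 5: 'a'
  Position 4: 'g'
  Position 3: 'j'
  Position 2: 'h'
  Position 1: 'k'
  Position 0: 'i'
Reversed: aimagjhki

aimagjhki


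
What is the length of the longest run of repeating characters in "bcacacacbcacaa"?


Input: "bcacacacbcacaa"
Scanning for longest run:
  Position 1 ('c'): new char, reset run to 1
  Position 2 ('a'): new char, reset run to 1
  Position 3 ('c'): new char, reset run to 1
  Position 4 ('a'): new char, reset run to 1
  Position 5 ('c'): new char, reset run to 1
  Position 6 ('a'): new char, reset run to 1
  Position 7 ('c'): new char, reset run to 1
  Position 8 ('b'): new char, reset run to 1
  Position 9 ('c'): new char, reset run to 1
  Position 10 ('a'): new char, reset run to 1
  Position 11 ('c'): new char, reset run to 1
  Position 12 ('a'): new char, reset run to 1
  Position 13 ('a'): continues run of 'a', length=2
Longest run: 'a' with length 2

2


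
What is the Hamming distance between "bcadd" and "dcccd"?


Comparing "bcadd" and "dcccd" position by position:
  Position 0: 'b' vs 'd' => differ
  Position 1: 'c' vs 'c' => same
  Position 2: 'a' vs 'c' => differ
  Position 3: 'd' vs 'c' => differ
  Position 4: 'd' vs 'd' => same
Total differences (Hamming distance): 3

3


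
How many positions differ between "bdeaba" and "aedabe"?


Comparing "bdeaba" and "aedabe" position by position:
  Position 0: 'b' vs 'a' => DIFFER
  Position 1: 'd' vs 'e' => DIFFER
  Position 2: 'e' vs 'd' => DIFFER
  Position 3: 'a' vs 'a' => same
  Position 4: 'b' vs 'b' => same
  Position 5: 'a' vs 'e' => DIFFER
Positions that differ: 4

4


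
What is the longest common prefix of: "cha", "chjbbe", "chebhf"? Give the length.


Words: cha, chjbbe, chebhf
  Position 0: all 'c' => match
  Position 1: all 'h' => match
  Position 2: ('a', 'j', 'e') => mismatch, stop
LCP = "ch" (length 2)

2


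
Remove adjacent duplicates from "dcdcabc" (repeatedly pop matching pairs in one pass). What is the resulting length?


Input: dcdcabc
Stack-based adjacent duplicate removal:
  Read 'd': push. Stack: d
  Read 'c': push. Stack: dc
  Read 'd': push. Stack: dcd
  Read 'c': push. Stack: dcdc
  Read 'a': push. Stack: dcdca
  Read 'b': push. Stack: dcdcab
  Read 'c': push. Stack: dcdcabc
Final stack: "dcdcabc" (length 7)

7


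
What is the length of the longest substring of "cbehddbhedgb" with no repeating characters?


Input: "cbehddbhedgb"
Sliding window (track last position of each char):
  Position 0 ('c'): window [0,0] length 1 -- new best
  Position 1 ('b'): window [0,1] length 2 -- new best
  Position 2 ('e'): window [0,2] length 3 -- new best
  Position 3 ('h'): window [0,3] length 4 -- new best
  Position 4 ('d'): window [0,4] length 5 -- new best
  Position 5 ('d'): repeat (last at 4), move window start to 5
  Position 5 ('d'): window [5,5] length 1
  Position 6 ('b'): window [5,6] length 2
  Position 7 ('h'): window [5,7] length 3
  Position 8 ('e'): window [5,8] length 4
  Position 9 ('d'): repeat (last at 5), move window start to 6
  Position 9 ('d'): window [6,9] length 4
  Position 10 ('g'): window [6,10] length 5
  Position 11 ('b'): repeat (last at 6), move window start to 7
  Position 11 ('b'): window [7,11] length 5
Longest substring with no repeats: "cbehd" with length 5

5


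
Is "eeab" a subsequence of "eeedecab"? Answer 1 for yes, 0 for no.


Check if "eeab" is a subsequence of "eeedecab"
Greedy scan:
  Position 0 ('e'): matches sub[0] = 'e'
  Position 1 ('e'): matches sub[1] = 'e'
  Position 2 ('e'): no match needed
  Position 3 ('d'): no match needed
  Position 4 ('e'): no match needed
  Position 5 ('c'): no match needed
  Position 6 ('a'): matches sub[2] = 'a'
  Position 7 ('b'): matches sub[3] = 'b'
All 4 characters matched => is a subsequence

1


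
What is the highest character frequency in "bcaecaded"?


Input: bcaecaded
Character counts:
  'a': 2
  'b': 1
  'c': 2
  'd': 2
  'e': 2
Maximum frequency: 2

2


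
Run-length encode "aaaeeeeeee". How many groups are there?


Input: aaaeeeeeee
Scanning for consecutive runs:
  Group 1: 'a' x 3 (positions 0-2)
  Group 2: 'e' x 7 (positions 3-9)
Total groups: 2

2


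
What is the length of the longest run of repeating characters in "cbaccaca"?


Input: "cbaccaca"
Scanning for longest run:
  Position 1 ('b'): new char, reset run to 1
  Position 2 ('a'): new char, reset run to 1
  Position 3 ('c'): new char, reset run to 1
  Position 4 ('c'): continues run of 'c', length=2
  Position 5 ('a'): new char, reset run to 1
  Position 6 ('c'): new char, reset run to 1
  Position 7 ('a'): new char, reset run to 1
Longest run: 'c' with length 2

2


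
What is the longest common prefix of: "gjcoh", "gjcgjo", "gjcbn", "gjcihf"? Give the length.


Words: gjcoh, gjcgjo, gjcbn, gjcihf
  Position 0: all 'g' => match
  Position 1: all 'j' => match
  Position 2: all 'c' => match
  Position 3: ('o', 'g', 'b', 'i') => mismatch, stop
LCP = "gjc" (length 3)

3


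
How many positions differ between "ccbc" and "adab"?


Comparing "ccbc" and "adab" position by position:
  Position 0: 'c' vs 'a' => DIFFER
  Position 1: 'c' vs 'd' => DIFFER
  Position 2: 'b' vs 'a' => DIFFER
  Position 3: 'c' vs 'b' => DIFFER
Positions that differ: 4

4


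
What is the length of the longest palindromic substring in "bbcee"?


Input: "bbcee"
Checking substrings for palindromes:
  [0:2] "bb" (len 2) => palindrome
  [3:5] "ee" (len 2) => palindrome
Longest palindromic substring: "bb" with length 2

2


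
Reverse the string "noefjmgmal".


Input: noefjmgmal
Reading characters right to left:
  Position 9: 'l'
  Position 8: 'a'
  Position 7: 'm'
  Position 6: 'g'
  Position 5: 'm'
  Position 4: 'j'
  Position 3: 'f'
  Position 2: 'e'
  Position 1: 'o'
  Position 0: 'n'
Reversed: lamgmjfeon

lamgmjfeon


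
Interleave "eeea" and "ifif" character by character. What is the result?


Interleaving "eeea" and "ifif":
  Position 0: 'e' from first, 'i' from second => "ei"
  Position 1: 'e' from first, 'f' from second => "ef"
  Position 2: 'e' from first, 'i' from second => "ei"
  Position 3: 'a' from first, 'f' from second => "af"
Result: eiefeiaf

eiefeiaf


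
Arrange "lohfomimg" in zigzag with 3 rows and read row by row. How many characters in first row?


Zigzag "lohfomimg" into 3 rows:
Placing characters:
  'l' => row 0
  'o' => row 1
  'h' => row 2
  'f' => row 1
  'o' => row 0
  'm' => row 1
  'i' => row 2
  'm' => row 1
  'g' => row 0
Rows:
  Row 0: "log"
  Row 1: "ofmm"
  Row 2: "hi"
First row length: 3

3


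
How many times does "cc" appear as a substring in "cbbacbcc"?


Searching for "cc" in "cbbacbcc"
Scanning each position:
  Position 0: "cb" => no
  Position 1: "bb" => no
  Position 2: "ba" => no
  Position 3: "ac" => no
  Position 4: "cb" => no
  Position 5: "bc" => no
  Position 6: "cc" => MATCH
Total occurrences: 1

1


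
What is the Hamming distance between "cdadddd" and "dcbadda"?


Comparing "cdadddd" and "dcbadda" position by position:
  Position 0: 'c' vs 'd' => differ
  Position 1: 'd' vs 'c' => differ
  Position 2: 'a' vs 'b' => differ
  Position 3: 'd' vs 'a' => differ
  Position 4: 'd' vs 'd' => same
  Position 5: 'd' vs 'd' => same
  Position 6: 'd' vs 'a' => differ
Total differences (Hamming distance): 5

5


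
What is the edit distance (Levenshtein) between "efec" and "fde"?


Computing edit distance: "efec" -> "fde"
DP table:
           f    d    e
      0    1    2    3
  e   1    1    2    2
  f   2    1    2    3
  e   3    2    2    2
  c   4    3    3    3
Edit distance = dp[4][3] = 3

3


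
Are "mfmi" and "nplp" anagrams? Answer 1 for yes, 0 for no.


Strings: "mfmi", "nplp"
Sorted first:  fimm
Sorted second: lnpp
Differ at position 0: 'f' vs 'l' => not anagrams

0


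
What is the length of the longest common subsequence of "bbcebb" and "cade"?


LCS of "bbcebb" and "cade"
DP table:
           c    a    d    e
      0    0    0    0    0
  b   0    0    0    0    0
  b   0    0    0    0    0
  c   0    1    1    1    1
  e   0    1    1    1    2
  b   0    1    1    1    2
  b   0    1    1    1    2
LCS length = dp[6][4] = 2

2


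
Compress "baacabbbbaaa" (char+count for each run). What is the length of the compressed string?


Input: baacabbbbaaa
Runs:
  'b' x 1 => "b1"
  'a' x 2 => "a2"
  'c' x 1 => "c1"
  'a' x 1 => "a1"
  'b' x 4 => "b4"
  'a' x 3 => "a3"
Compressed: "b1a2c1a1b4a3"
Compressed length: 12

12


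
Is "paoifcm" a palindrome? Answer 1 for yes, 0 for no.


Input: paoifcm
Reversed: mcfioap
  Compare pos 0 ('p') with pos 6 ('m'): MISMATCH
  Compare pos 1 ('a') with pos 5 ('c'): MISMATCH
  Compare pos 2 ('o') with pos 4 ('f'): MISMATCH
Result: not a palindrome

0


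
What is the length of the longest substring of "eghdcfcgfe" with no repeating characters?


Input: "eghdcfcgfe"
Sliding window (track last position of each char):
  Position 0 ('e'): window [0,0] length 1 -- new best
  Position 1 ('g'): window [0,1] length 2 -- new best
  Position 2 ('h'): window [0,2] length 3 -- new best
  Position 3 ('d'): window [0,3] length 4 -- new best
  Position 4 ('c'): window [0,4] length 5 -- new best
  Position 5 ('f'): window [0,5] length 6 -- new best
  Position 6 ('c'): repeat (last at 4), move window start to 5
  Position 6 ('c'): window [5,6] length 2
  Position 7 ('g'): window [5,7] length 3
  Position 8 ('f'): repeat (last at 5), move window start to 6
  Position 8 ('f'): window [6,8] length 3
  Position 9 ('e'): window [6,9] length 4
Longest substring with no repeats: "eghdcf" with length 6

6


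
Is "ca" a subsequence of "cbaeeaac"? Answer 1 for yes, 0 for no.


Check if "ca" is a subsequence of "cbaeeaac"
Greedy scan:
  Position 0 ('c'): matches sub[0] = 'c'
  Position 1 ('b'): no match needed
  Position 2 ('a'): matches sub[1] = 'a'
  Position 3 ('e'): no match needed
  Position 4 ('e'): no match needed
  Position 5 ('a'): no match needed
  Position 6 ('a'): no match needed
  Position 7 ('c'): no match needed
All 2 characters matched => is a subsequence

1


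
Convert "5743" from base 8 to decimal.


Input: "5743" in base 8
Positional expansion:
  Digit '5' (value 5) x 8^3 = 2560
  Digit '7' (value 7) x 8^2 = 448
  Digit '4' (value 4) x 8^1 = 32
  Digit '3' (value 3) x 8^0 = 3
Sum = 3043

3043


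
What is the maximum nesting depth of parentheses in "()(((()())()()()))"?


Input: "()(((()())()()()))"
Tracking depth:
  Position 0 '(': depth becomes 1
  Position 1 ')': depth becomes 0
  Position 2 '(': depth becomes 1
  Position 3 '(': depth becomes 2
  Position 4 '(': depth becomes 3
  Position 5 '(': depth becomes 4
  Position 6 ')': depth becomes 3
  Position 7 '(': depth becomes 4
  Position 8 ')': depth becomes 3
  Position 9 ')': depth becomes 2
  Position 10 '(': depth becomes 3
  Position 11 ')': depth becomes 2
  Position 12 '(': depth becomes 3
  Position 13 ')': depth becomes 2
  Position 14 '(': depth becomes 3
  Position 15 ')': depth becomes 2
  Position 16 ')': depth becomes 1
  Position 17 ')': depth becomes 0
Maximum depth reached: 4

4


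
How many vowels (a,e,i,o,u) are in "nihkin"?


Input: nihkin
Checking each character:
  'n' at position 0: consonant
  'i' at position 1: vowel (running total: 1)
  'h' at position 2: consonant
  'k' at position 3: consonant
  'i' at position 4: vowel (running total: 2)
  'n' at position 5: consonant
Total vowels: 2

2


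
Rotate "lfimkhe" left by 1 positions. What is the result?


Input: "lfimkhe", rotate left by 1
First 1 characters: "l"
Remaining characters: "fimkhe"
Concatenate remaining + first: "fimkhe" + "l" = "fimkhel"

fimkhel


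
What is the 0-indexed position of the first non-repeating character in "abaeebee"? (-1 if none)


Input: abaeebee
Character frequencies:
  'a': 2
  'b': 2
  'e': 4
Scanning left to right for freq == 1:
  Position 0 ('a'): freq=2, skip
  Position 1 ('b'): freq=2, skip
  Position 2 ('a'): freq=2, skip
  Position 3 ('e'): freq=4, skip
  Position 4 ('e'): freq=4, skip
  Position 5 ('b'): freq=2, skip
  Position 6 ('e'): freq=4, skip
  Position 7 ('e'): freq=4, skip
  No unique character found => answer = -1

-1


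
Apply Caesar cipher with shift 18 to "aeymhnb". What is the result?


Caesar cipher: shift "aeymhnb" by 18
  'a' (pos 0) + 18 = pos 18 = 's'
  'e' (pos 4) + 18 = pos 22 = 'w'
  'y' (pos 24) + 18 = pos 16 = 'q'
  'm' (pos 12) + 18 = pos 4 = 'e'
  'h' (pos 7) + 18 = pos 25 = 'z'
  'n' (pos 13) + 18 = pos 5 = 'f'
  'b' (pos 1) + 18 = pos 19 = 't'
Result: swqezft

swqezft


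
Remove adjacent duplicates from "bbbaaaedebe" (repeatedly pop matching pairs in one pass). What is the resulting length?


Input: bbbaaaedebe
Stack-based adjacent duplicate removal:
  Read 'b': push. Stack: b
  Read 'b': matches stack top 'b' => pop. Stack: (empty)
  Read 'b': push. Stack: b
  Read 'a': push. Stack: ba
  Read 'a': matches stack top 'a' => pop. Stack: b
  Read 'a': push. Stack: ba
  Read 'e': push. Stack: bae
  Read 'd': push. Stack: baed
  Read 'e': push. Stack: baede
  Read 'b': push. Stack: baedeb
  Read 'e': push. Stack: baedebe
Final stack: "baedebe" (length 7)

7


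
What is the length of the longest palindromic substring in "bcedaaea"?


Input: "bcedaaea"
Checking substrings for palindromes:
  [5:8] "aea" (len 3) => palindrome
  [4:6] "aa" (len 2) => palindrome
Longest palindromic substring: "aea" with length 3

3


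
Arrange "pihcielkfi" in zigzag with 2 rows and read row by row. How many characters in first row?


Zigzag "pihcielkfi" into 2 rows:
Placing characters:
  'p' => row 0
  'i' => row 1
  'h' => row 0
  'c' => row 1
  'i' => row 0
  'e' => row 1
  'l' => row 0
  'k' => row 1
  'f' => row 0
  'i' => row 1
Rows:
  Row 0: "philf"
  Row 1: "iceki"
First row length: 5

5


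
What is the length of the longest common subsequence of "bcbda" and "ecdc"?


LCS of "bcbda" and "ecdc"
DP table:
           e    c    d    c
      0    0    0    0    0
  b   0    0    0    0    0
  c   0    0    1    1    1
  b   0    0    1    1    1
  d   0    0    1    2    2
  a   0    0    1    2    2
LCS length = dp[5][4] = 2

2


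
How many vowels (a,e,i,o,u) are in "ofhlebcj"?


Input: ofhlebcj
Checking each character:
  'o' at position 0: vowel (running total: 1)
  'f' at position 1: consonant
  'h' at position 2: consonant
  'l' at position 3: consonant
  'e' at position 4: vowel (running total: 2)
  'b' at position 5: consonant
  'c' at position 6: consonant
  'j' at position 7: consonant
Total vowels: 2

2


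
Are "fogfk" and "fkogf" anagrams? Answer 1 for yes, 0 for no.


Strings: "fogfk", "fkogf"
Sorted first:  ffgko
Sorted second: ffgko
Sorted forms match => anagrams

1


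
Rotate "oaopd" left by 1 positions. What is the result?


Input: "oaopd", rotate left by 1
First 1 characters: "o"
Remaining characters: "aopd"
Concatenate remaining + first: "aopd" + "o" = "aopdo"

aopdo


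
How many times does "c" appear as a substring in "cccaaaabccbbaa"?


Searching for "c" in "cccaaaabccbbaa"
Scanning each position:
  Position 0: "c" => MATCH
  Position 1: "c" => MATCH
  Position 2: "c" => MATCH
  Position 3: "a" => no
  Position 4: "a" => no
  Position 5: "a" => no
  Position 6: "a" => no
  Position 7: "b" => no
  Position 8: "c" => MATCH
  Position 9: "c" => MATCH
  Position 10: "b" => no
  Position 11: "b" => no
  Position 12: "a" => no
  Position 13: "a" => no
Total occurrences: 5

5


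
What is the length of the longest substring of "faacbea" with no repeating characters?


Input: "faacbea"
Sliding window (track last position of each char):
  Position 0 ('f'): window [0,0] length 1 -- new best
  Position 1 ('a'): window [0,1] length 2 -- new best
  Position 2 ('a'): repeat (last at 1), move window start to 2
  Position 2 ('a'): window [2,2] length 1
  Position 3 ('c'): window [2,3] length 2
  Position 4 ('b'): window [2,4] length 3 -- new best
  Position 5 ('e'): window [2,5] length 4 -- new best
  Position 6 ('a'): repeat (last at 2), move window start to 3
  Position 6 ('a'): window [3,6] length 4
Longest substring with no repeats: "acbe" with length 4

4


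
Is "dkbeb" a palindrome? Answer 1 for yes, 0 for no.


Input: dkbeb
Reversed: bebkd
  Compare pos 0 ('d') with pos 4 ('b'): MISMATCH
  Compare pos 1 ('k') with pos 3 ('e'): MISMATCH
Result: not a palindrome

0


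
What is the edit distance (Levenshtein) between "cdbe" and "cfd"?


Computing edit distance: "cdbe" -> "cfd"
DP table:
           c    f    d
      0    1    2    3
  c   1    0    1    2
  d   2    1    1    1
  b   3    2    2    2
  e   4    3    3    3
Edit distance = dp[4][3] = 3

3


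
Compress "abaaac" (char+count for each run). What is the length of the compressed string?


Input: abaaac
Runs:
  'a' x 1 => "a1"
  'b' x 1 => "b1"
  'a' x 3 => "a3"
  'c' x 1 => "c1"
Compressed: "a1b1a3c1"
Compressed length: 8

8


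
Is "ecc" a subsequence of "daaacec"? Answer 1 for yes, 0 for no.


Check if "ecc" is a subsequence of "daaacec"
Greedy scan:
  Position 0 ('d'): no match needed
  Position 1 ('a'): no match needed
  Position 2 ('a'): no match needed
  Position 3 ('a'): no match needed
  Position 4 ('c'): no match needed
  Position 5 ('e'): matches sub[0] = 'e'
  Position 6 ('c'): matches sub[1] = 'c'
Only matched 2/3 characters => not a subsequence

0


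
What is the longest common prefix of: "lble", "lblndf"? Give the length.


Words: lble, lblndf
  Position 0: all 'l' => match
  Position 1: all 'b' => match
  Position 2: all 'l' => match
  Position 3: ('e', 'n') => mismatch, stop
LCP = "lbl" (length 3)

3


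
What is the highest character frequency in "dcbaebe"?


Input: dcbaebe
Character counts:
  'a': 1
  'b': 2
  'c': 1
  'd': 1
  'e': 2
Maximum frequency: 2

2


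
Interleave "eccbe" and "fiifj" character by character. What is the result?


Interleaving "eccbe" and "fiifj":
  Position 0: 'e' from first, 'f' from second => "ef"
  Position 1: 'c' from first, 'i' from second => "ci"
  Position 2: 'c' from first, 'i' from second => "ci"
  Position 3: 'b' from first, 'f' from second => "bf"
  Position 4: 'e' from first, 'j' from second => "ej"
Result: efcicibfej

efcicibfej


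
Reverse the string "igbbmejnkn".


Input: igbbmejnkn
Reading characters right to left:
  Position 9: 'n'
  Position 8: 'k'
  Position 7: 'n'
  Position 6: 'j'
  Position 5: 'e'
  Position 4: 'm'
  Position 3: 'b'
  Position 2: 'b'
  Position 1: 'g'
  Position 0: 'i'
Reversed: nknjembbgi

nknjembbgi
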